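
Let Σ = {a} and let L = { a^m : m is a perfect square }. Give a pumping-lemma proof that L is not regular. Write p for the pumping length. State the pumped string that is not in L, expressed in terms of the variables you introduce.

Toward a contradiction, assume L is regular with pumping length p.
Take w = a^{p²} ∈ L with |w| = p² ≥ p.
The pumping lemma gives a decomposition w = xyz where |xy| ≤ p and |y| > 0.
Then y = a^k for some k with 1 ≤ k ≤ p.
Pump with i = 2: xy^2z = a^{p²+k}. Since 1 ≤ k ≤ p, p² < p²+k ≤ p²+p < (p+1)², so p²+k lies strictly between consecutive squares and is not a perfect square. So xy^2z ∉ L.
Contradiction. Therefore L is not regular.

a^{p²+k}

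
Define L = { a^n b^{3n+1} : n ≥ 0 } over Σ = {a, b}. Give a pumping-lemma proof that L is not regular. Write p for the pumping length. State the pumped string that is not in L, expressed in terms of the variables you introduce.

Suppose for contradiction that L is regular, and let p be the pumping length.
Let w = a^p b^{3p+1} ∈ L; note |w| = 4p+1 ≥ p.
By the pumping lemma, w = xyz with |xy| ≤ p and |y| ≥ 1.
Because |xy| ≤ p and w begins with p copies of a, we have y = a^k with 1 ≤ k ≤ p.
Pump with i = 2: xy^2z = a^{p+k} b^{3p+1}. For this to lie in L we would need 3p+1 = 3(p+k)+1, which forces k = 0. But k ≥ 1, so xy^2z ∉ L.
This contradicts the pumping lemma, so L is not regular.

a^{p+k} b^{3p+1}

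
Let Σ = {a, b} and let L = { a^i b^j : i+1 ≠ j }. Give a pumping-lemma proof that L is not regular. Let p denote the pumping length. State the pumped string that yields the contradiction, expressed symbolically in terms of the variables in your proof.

a^{p+p!} b^{p+p!+1}

Assume L is regular. Let p be the pumping length given by the pumping lemma.
Choose w = a^p b^{p+p!+1}. Since p ≠ (p+p!+1)-1 = p+p!, w ∈ L; and |w| ≥ p.
The pumping lemma gives a decomposition w = xyz where |xy| ≤ p and |y| > 0.
Because |xy| ≤ p and w begins with p copies of a, we have y = a^k with 1 ≤ k ≤ p.
Since 1 ≤ k ≤ p, k divides p!; set t = 1 + p!/k. Then xy^t z has p + (p!/k)·k = p + p! copies of a. Now the a-count is p+p! and (b-count)-1 = (p+p!+1)-1 = p+p!, so i+1 ≠ j fails. So xy^t z = a^{p+p!} b^{p+p!+1} ∉ L.
Contradiction. Therefore L is not regular.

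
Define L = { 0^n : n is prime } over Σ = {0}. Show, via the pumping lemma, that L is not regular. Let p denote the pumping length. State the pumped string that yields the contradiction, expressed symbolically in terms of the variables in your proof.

Suppose for contradiction that L is regular, and let p be the pumping length.
Let q be a prime with q ≥ p+2 (infinitely many primes exist), and take w = 0^q ∈ L with |w| = q ≥ p.
Write w = xyz as guaranteed by the lemma, with |xy| ≤ p and |y| > 0.
Then y = 0^k for some k with 1 ≤ k ≤ p.
Since 1 ≤ k ≤ p, |xz| = q-k. Pump with i = q+1: |xy^{q+1}z| = (q-k)+(q+1)k = q+qk = q(1+k), which is composite (both factors ≥ 2). So xy^{q+1}z = 0^{q(1+k)} ∉ L.
This is a contradiction; hence L is not regular.

0^{q(1+k)}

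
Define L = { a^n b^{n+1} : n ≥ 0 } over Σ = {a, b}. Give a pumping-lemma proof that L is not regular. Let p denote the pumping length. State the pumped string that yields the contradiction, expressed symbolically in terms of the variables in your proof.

Assume L is regular. Let p be the pumping length given by the pumping lemma.
Choose w = a^p b^{p+1}, which is in L with |w| = 2p+1 ≥ p.
By the pumping lemma, w = xyz with |xy| ≤ p and |y| > 0.
Because |xy| ≤ p and w begins with p copies of a, we have y = a^k with 1 ≤ k ≤ p.
Pump with i = 2: xy^2z = a^{p+k} b^{p+1}. For this to lie in L we would need p+1 = (p+k)+1, which forces k = 0. But k ≥ 1, so xy^2z ∉ L.
This contradicts the pumping lemma, so L is not regular.

a^{p+k} b^{p+1}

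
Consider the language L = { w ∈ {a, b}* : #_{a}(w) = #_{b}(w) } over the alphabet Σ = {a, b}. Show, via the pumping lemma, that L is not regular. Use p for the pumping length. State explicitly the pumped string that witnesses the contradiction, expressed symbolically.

a^{p+k} b^p

Suppose for contradiction that L is regular, and let p be the pumping length.
Choose w = a^p b^p ∈ L with |w| = 2p ≥ p.
The pumping lemma gives a decomposition w = xyz where |xy| ≤ p and |y| ≥ 1.
Since the first p symbols of w are all a's and |xy| ≤ p, y lies entirely in the leading a-block: y = a^k for some k with 1 ≤ k ≤ p.
Pump with i = 2: xy^2z = a^{p+k} b^p has p+k occurrences of a but only p of b. Since k ≥ 1 the counts differ, so xy^2z ∉ L.
This contradicts the pumping lemma, so L is not regular.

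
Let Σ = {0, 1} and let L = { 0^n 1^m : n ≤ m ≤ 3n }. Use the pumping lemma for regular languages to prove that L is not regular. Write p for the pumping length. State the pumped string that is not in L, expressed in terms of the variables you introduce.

0^{p+k} 1^p

Toward a contradiction, assume L is regular with pumping length p.
Take w = 0^p 1^p ∈ L (since p ≤ p ≤ 3p), with |w| = 2p ≥ p.
Write w = xyz as guaranteed by the lemma, with |xy| ≤ p and |y| ≥ 1.
The first p characters of w are 0's, so xy (and hence y) consists only of 0's. Write y = 0^k, 1 ≤ k ≤ p.
Pump with i = 2: xy^2z = 0^{p+k} 1^p. Now n = p+k > p = m, so the condition n ≤ m fails. Thus xy^2z ∉ L.
Contradiction. Therefore L is not regular.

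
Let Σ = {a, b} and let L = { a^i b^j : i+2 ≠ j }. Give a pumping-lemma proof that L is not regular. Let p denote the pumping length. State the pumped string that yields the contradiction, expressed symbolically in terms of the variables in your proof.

Assume L is regular; let p be its pumping constant.
Choose w = a^p b^{p+p!+2}. Since p ≠ (p+p!+2)-2 = p+p!, w ∈ L; and |w| ≥ p.
The pumping lemma gives a decomposition w = xyz where |xy| ≤ p and |y| > 0.
Because |xy| ≤ p and w begins with p copies of a, we have y = a^k with 1 ≤ k ≤ p.
Since 1 ≤ k ≤ p, k divides p!; set t = 1 + p!/k. Then xy^t z has p + (p!/k)·k = p + p! copies of a. Now the a-count is p+p! and (b-count)-2 = (p+p!+2)-2 = p+p!, so i+2 ≠ j fails. So xy^t z = a^{p+p!} b^{p+p!+2} ∉ L.
This contradicts the pumping lemma, so L is not regular.

a^{p+p!} b^{p+p!+2}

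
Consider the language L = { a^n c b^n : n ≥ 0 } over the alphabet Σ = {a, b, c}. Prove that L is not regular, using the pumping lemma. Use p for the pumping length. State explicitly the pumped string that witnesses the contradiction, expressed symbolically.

Assume L is regular; let p be its pumping constant.
Take w = a^p c b^p ∈ L with |w| = 2p+1 ≥ p.
Write w = xyz as guaranteed by the lemma, with |xy| ≤ p and |y| ≥ 1.
Because |xy| ≤ p and w begins with p copies of a, we have y = a^k with 1 ≤ k ≤ p.
Pump with i = 2: xy^2z = a^{p+k} c b^p, which would require p+k = p. But k ≥ 1, so xy^2z ∉ L.
This is a contradiction; hence L is not regular.

a^{p+k} c b^p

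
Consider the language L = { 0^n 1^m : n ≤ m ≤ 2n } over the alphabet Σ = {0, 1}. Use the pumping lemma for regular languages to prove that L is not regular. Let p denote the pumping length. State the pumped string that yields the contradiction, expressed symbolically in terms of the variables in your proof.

0^{p+k} 1^p

Assume L is regular; let p be its pumping constant.
Take w = 0^p 1^p ∈ L (since p ≤ p ≤ 2p), with |w| = 2p ≥ p.
Write w = xyz as guaranteed by the lemma, with |xy| ≤ p and |y| ≥ 1.
Since the first p symbols of w are all 0's and |xy| ≤ p, y lies entirely in the leading 0-block: y = 0^k for some k with 1 ≤ k ≤ p.
Pump with i = 2: xy^2z = 0^{p+k} 1^p. Now n = p+k > p = m, so the condition n ≤ m fails. Thus xy^2z ∉ L.
This is a contradiction; hence L is not regular.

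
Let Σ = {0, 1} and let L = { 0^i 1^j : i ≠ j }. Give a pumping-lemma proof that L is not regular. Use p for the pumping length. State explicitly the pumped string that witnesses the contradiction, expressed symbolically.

0^{p+p!} 1^{p+p!}

Assume L is regular; let p be its pumping constant.
Choose w = 0^p 1^{p+p!}. Since p ≠ p+p!, w ∈ L; and |w| ≥ p.
Write w = xyz as guaranteed by the lemma, with |xy| ≤ p and y is nonempty.
The first p characters of w are 0's, so xy (and hence y) consists only of 0's. Write y = 0^k, 1 ≤ k ≤ p.
Since 1 ≤ k ≤ p, k divides p!; set t = 1 + p!/k. Then xy^t z has p + (p!/k)·k = p + p! copies of 0. Now the 0-count equals the 1-count, so i ≠ j fails. So xy^t z = 0^{p+p!} 1^{p+p!} ∉ L.
This is a contradiction; hence L is not regular.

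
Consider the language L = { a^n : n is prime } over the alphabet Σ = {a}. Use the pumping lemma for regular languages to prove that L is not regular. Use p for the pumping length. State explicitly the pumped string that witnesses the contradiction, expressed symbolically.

a^{q(1+k)}

Assume L is regular. Let p be the pumping length given by the pumping lemma.
Let q be a prime with q ≥ p+2 (infinitely many primes exist), and take w = a^q ∈ L with |w| = q ≥ p.
The pumping lemma gives a decomposition w = xyz where |xy| ≤ p and |y| ≥ 1.
Then y = a^k for some k with 1 ≤ k ≤ p.
Since 1 ≤ k ≤ p, |xz| = q-k. Pump with i = q+1: |xy^{q+1}z| = (q-k)+(q+1)k = q+qk = q(1+k), which is composite (both factors ≥ 2). So xy^{q+1}z = a^{q(1+k)} ∉ L.
This is a contradiction; hence L is not regular.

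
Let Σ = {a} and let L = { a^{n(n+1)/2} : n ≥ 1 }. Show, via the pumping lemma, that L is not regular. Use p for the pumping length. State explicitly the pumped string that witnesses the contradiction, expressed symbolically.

a^{p(p+1)/2+k}

Assume L is regular; let p be its pumping constant.
Take w = a^{p(p+1)/2} ∈ L with |w| = p(p+1)/2 ≥ p.
Write w = xyz as guaranteed by the lemma, with |xy| ≤ p and |y| ≥ 1.
Then y = a^k for some k with 1 ≤ k ≤ p.
Pump with i = 2: xy^2z = a^{p(p+1)/2+k}. Since 1 ≤ k ≤ p, p(p+1)/2 < p(p+1)/2+k ≤ p(p+1)/2+p < (p+1)(p+2)/2, so p(p+1)/2+k is strictly between consecutive triangular numbers. So xy^2z ∉ L.
Contradiction. Therefore L is not regular.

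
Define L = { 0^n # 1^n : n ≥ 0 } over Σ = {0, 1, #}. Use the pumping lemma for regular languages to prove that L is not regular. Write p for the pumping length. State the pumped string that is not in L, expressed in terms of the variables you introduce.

Assume L is regular; let p be its pumping constant.
Take w = 0^p # 1^p ∈ L with |w| = 2p+1 ≥ p.
By the pumping lemma, w = xyz with |xy| ≤ p and y is nonempty.
The first p characters of w are 0's, so xy (and hence y) consists only of 0's. Write y = 0^k, 1 ≤ k ≤ p.
Pump with i = 2: xy^2z = 0^{p+k} # 1^p, which would require p+k = p. But k ≥ 1, so xy^2z ∉ L.
Contradiction. Therefore L is not regular.

0^{p+k} # 1^p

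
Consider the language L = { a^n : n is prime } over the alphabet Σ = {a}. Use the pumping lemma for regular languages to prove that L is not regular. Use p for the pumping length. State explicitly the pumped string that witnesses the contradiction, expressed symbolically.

Assume L is regular. Let p be the pumping length given by the pumping lemma.
Let q be a prime with q ≥ p+2 (infinitely many primes exist), and take w = a^q ∈ L with |w| = q ≥ p.
Write w = xyz as guaranteed by the lemma, with |xy| ≤ p and y is nonempty.
Then y = a^k for some k with 1 ≤ k ≤ p.
Since 1 ≤ k ≤ p, |xz| = q-k. Pump with i = q+1: |xy^{q+1}z| = (q-k)+(q+1)k = q+qk = q(1+k), which is composite (both factors ≥ 2). So xy^{q+1}z = a^{q(1+k)} ∉ L.
This is a contradiction; hence L is not regular.

a^{q(1+k)}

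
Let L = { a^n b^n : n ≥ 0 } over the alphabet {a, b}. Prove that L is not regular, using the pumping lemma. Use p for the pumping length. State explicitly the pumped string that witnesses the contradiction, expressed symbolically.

a^{p+k} b^p

Assume L is regular. Let p be the pumping length given by the pumping lemma.
Let w = a^p b^p ∈ L; note |w| = 2p ≥ p.
By the pumping lemma, w = xyz with |xy| ≤ p and y is nonempty.
The first p characters of w are a's, so xy (and hence y) consists only of a's. Write y = a^k, 1 ≤ k ≤ p.
Pump with i = 2: xy^2z = a^{p+k} b^p. For this to lie in L we would need p = p+k, which forces k = 0. But k ≥ 1, so xy^2z ∉ L.
This contradicts the pumping lemma, so L is not regular.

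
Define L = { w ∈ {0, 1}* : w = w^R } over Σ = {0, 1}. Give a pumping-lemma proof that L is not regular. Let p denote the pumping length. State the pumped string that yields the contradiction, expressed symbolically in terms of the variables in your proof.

0^{p+k} 1 0^p

Assume L is regular. Let p be the pumping length given by the pumping lemma.
Take w = 0^p 1 0^p, a palindrome of length 2p+1 ≥ p.
By the pumping lemma, w = xyz with |xy| ≤ p and y is nonempty.
Since the first p symbols of w are all 0's and |xy| ≤ p, y lies entirely in the leading 0-block: y = 0^k for some k with 1 ≤ k ≤ p.
Pump with i = 2: xy^2z = 0^{p+k} 1 0^p. Its reverse is 0^p 1 0^{p+k}, which differs from xy^2z since k ≥ 1. So xy^2z is not a palindrome and xy^2z ∉ L.
This contradicts the pumping lemma, so L is not regular.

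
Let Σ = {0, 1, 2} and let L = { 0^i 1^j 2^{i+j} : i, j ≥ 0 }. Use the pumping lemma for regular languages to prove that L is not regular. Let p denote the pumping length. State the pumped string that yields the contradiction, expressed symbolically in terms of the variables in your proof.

Assume L is regular; let p be its pumping constant.
Take w = 0^p 1^p 2^{2p} ∈ L (with i=j=p, i+j=2p), |w| = 4p ≥ p.
By the pumping lemma, w = xyz with |xy| ≤ p and y is nonempty.
Since the first p symbols of w are all 0's and |xy| ≤ p, y lies entirely in the leading 0-block: y = 0^k for some k with 1 ≤ k ≤ p.
Consider xy^2z = 0^{p+k} 1^p 2^{2p}. Now the 0- and 1-counts sum to 2p+k, but the 2-count is 2p ≠ 2p+k. So xy^2z ∉ L.
This is a contradiction; hence L is not regular.

0^{p+k} 1^p 2^{2p}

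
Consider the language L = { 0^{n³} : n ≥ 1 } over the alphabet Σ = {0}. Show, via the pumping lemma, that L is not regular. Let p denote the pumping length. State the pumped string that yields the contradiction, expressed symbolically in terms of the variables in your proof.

0^{p³+k}

Assume L is regular. Let p be the pumping length given by the pumping lemma.
Take w = 0^{p³} ∈ L with |w| = p³ ≥ p.
By the pumping lemma, w = xyz with |xy| ≤ p and |y| ≥ 1.
Then y = 0^k for some k with 1 ≤ k ≤ p.
Pump with i = 2: xy^2z = 0^{p³+k}. Since 1 ≤ k ≤ p, p³ < p³+k ≤ p³+p < p³+3p²+3p+1 = (p+1)³, so p³+k is not a perfect cube. So xy^2z ∉ L.
This is a contradiction; hence L is not regular.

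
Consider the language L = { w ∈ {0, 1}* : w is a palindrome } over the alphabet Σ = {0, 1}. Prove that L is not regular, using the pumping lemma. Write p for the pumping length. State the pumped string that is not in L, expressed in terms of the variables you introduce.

0^{p+k} 1 0^p

Assume L is regular; let p be its pumping constant.
Take w = 0^p 1 0^p, a palindrome of length 2p+1 ≥ p.
By the pumping lemma, w = xyz with |xy| ≤ p and |y| > 0.
Since the first p symbols of w are all 0's and |xy| ≤ p, y lies entirely in the leading 0-block: y = 0^k for some k with 1 ≤ k ≤ p.
Pump with i = 2: xy^2z = 0^{p+k} 1 0^p. Its reverse is 0^p 1 0^{p+k}, which differs from xy^2z since k ≥ 1. So xy^2z is not a palindrome and xy^2z ∉ L.
This contradicts the pumping lemma, so L is not regular.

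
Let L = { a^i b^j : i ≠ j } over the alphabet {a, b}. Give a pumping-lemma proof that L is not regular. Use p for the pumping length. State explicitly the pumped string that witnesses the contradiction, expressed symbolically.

Assume L is regular; let p be its pumping constant.
Choose w = a^p b^{p+p!}. Since p ≠ p+p!, w ∈ L; and |w| ≥ p.
Write w = xyz as guaranteed by the lemma, with |xy| ≤ p and |y| ≥ 1.
The first p characters of w are a's, so xy (and hence y) consists only of a's. Write y = a^k, 1 ≤ k ≤ p.
Since 1 ≤ k ≤ p, k divides p!; set t = 1 + p!/k. Then xy^t z has p + (p!/k)·k = p + p! copies of a. Now the a-count equals the b-count, so i ≠ j fails. So xy^t z = a^{p+p!} b^{p+p!} ∉ L.
Contradiction. Therefore L is not regular.

a^{p+p!} b^{p+p!}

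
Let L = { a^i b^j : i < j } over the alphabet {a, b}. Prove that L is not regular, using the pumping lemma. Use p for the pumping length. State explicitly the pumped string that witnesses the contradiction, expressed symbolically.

a^{p+k} b^{p+1}

Toward a contradiction, assume L is regular with pumping length p.
Choose w = a^p b^{p+1} ∈ L, with |w| = 2p+1 ≥ p.
The pumping lemma gives a decomposition w = xyz where |xy| ≤ p and y is nonempty.
The first p characters of w are a's, so xy (and hence y) consists only of a's. Write y = a^k, 1 ≤ k ≤ p.
Consider xy^2z = a^{p+k} b^{p+1}. Since k ≥ 1, the a-count p+k is at least p+1, so i < j fails; thus xy^2z ∉ L.
This is a contradiction; hence L is not regular.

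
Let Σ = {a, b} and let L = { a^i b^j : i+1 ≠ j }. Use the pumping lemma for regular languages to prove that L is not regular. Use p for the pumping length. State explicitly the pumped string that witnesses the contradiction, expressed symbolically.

a^{p+p!} b^{p+p!+1}

Assume L is regular; let p be its pumping constant.
Choose w = a^p b^{p+p!+1}. Since p ≠ (p+p!+1)-1 = p+p!, w ∈ L; and |w| ≥ p.
The pumping lemma gives a decomposition w = xyz where |xy| ≤ p and |y| > 0.
The first p characters of w are a's, so xy (and hence y) consists only of a's. Write y = a^k, 1 ≤ k ≤ p.
Since 1 ≤ k ≤ p, k divides p!; set t = 1 + p!/k. Then xy^t z has p + (p!/k)·k = p + p! copies of a. Now the a-count is p+p! and (b-count)-1 = (p+p!+1)-1 = p+p!, so i+1 ≠ j fails. So xy^t z = a^{p+p!} b^{p+p!+1} ∉ L.
Contradiction. Therefore L is not regular.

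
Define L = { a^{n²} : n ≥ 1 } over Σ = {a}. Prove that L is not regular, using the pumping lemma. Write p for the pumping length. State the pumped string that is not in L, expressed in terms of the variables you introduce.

Assume L is regular; let p be its pumping constant.
Take w = a^{p²} ∈ L with |w| = p² ≥ p.
Write w = xyz as guaranteed by the lemma, with |xy| ≤ p and |y| ≥ 1.
Then y = a^k for some k with 1 ≤ k ≤ p.
Pump with i = 2: xy^2z = a^{p²+k}. Since 1 ≤ k ≤ p, p² < p²+k ≤ p²+p < (p+1)², so p²+k lies strictly between consecutive squares and is not a perfect square. So xy^2z ∉ L.
Contradiction. Therefore L is not regular.

a^{p²+k}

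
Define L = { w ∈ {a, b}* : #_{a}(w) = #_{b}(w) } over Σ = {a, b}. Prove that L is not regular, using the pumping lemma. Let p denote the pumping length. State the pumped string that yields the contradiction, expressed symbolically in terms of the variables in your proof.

Toward a contradiction, assume L is regular with pumping length p.
Choose w = a^p b^p ∈ L with |w| = 2p ≥ p.
The pumping lemma gives a decomposition w = xyz where |xy| ≤ p and |y| ≥ 1.
Because |xy| ≤ p and w begins with p copies of a, we have y = a^k with 1 ≤ k ≤ p.
Pump with i = 2: xy^2z = a^{p+k} b^p has p+k occurrences of a but only p of b. Since k ≥ 1 the counts differ, so xy^2z ∉ L.
This contradicts the pumping lemma, so L is not regular.

a^{p+k} b^p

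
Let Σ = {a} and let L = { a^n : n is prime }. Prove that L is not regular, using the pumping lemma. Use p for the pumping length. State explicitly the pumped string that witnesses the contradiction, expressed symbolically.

Assume L is regular. Let p be the pumping length given by the pumping lemma.
Let q be a prime with q ≥ p+2 (infinitely many primes exist), and take w = a^q ∈ L with |w| = q ≥ p.
Write w = xyz as guaranteed by the lemma, with |xy| ≤ p and y is nonempty.
Then y = a^k for some k with 1 ≤ k ≤ p.
Since 1 ≤ k ≤ p, |xz| = q-k. Pump with i = q+1: |xy^{q+1}z| = (q-k)+(q+1)k = q+qk = q(1+k), which is composite (both factors ≥ 2). So xy^{q+1}z = a^{q(1+k)} ∉ L.
This is a contradiction; hence L is not regular.

a^{q(1+k)}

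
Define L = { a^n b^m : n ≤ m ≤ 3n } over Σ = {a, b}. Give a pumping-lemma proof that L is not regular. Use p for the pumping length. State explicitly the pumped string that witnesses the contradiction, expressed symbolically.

Suppose for contradiction that L is regular, and let p be the pumping length.
Take w = a^p b^p ∈ L (since p ≤ p ≤ 3p), with |w| = 2p ≥ p.
Write w = xyz as guaranteed by the lemma, with |xy| ≤ p and y is nonempty.
The first p characters of w are a's, so xy (and hence y) consists only of a's. Write y = a^k, 1 ≤ k ≤ p.
Pump with i = 2: xy^2z = a^{p+k} b^p. Now n = p+k > p = m, so the condition n ≤ m fails. Thus xy^2z ∉ L.
Contradiction. Therefore L is not regular.

a^{p+k} b^p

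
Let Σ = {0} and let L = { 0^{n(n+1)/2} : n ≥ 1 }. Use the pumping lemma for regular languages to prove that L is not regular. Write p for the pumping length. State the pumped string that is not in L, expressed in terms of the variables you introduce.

Toward a contradiction, assume L is regular with pumping length p.
Take w = 0^{p(p+1)/2} ∈ L with |w| = p(p+1)/2 ≥ p.
Write w = xyz as guaranteed by the lemma, with |xy| ≤ p and |y| > 0.
Then y = 0^k for some k with 1 ≤ k ≤ p.
Pump with i = 2: xy^2z = 0^{p(p+1)/2+k}. Since 1 ≤ k ≤ p, p(p+1)/2 < p(p+1)/2+k ≤ p(p+1)/2+p < (p+1)(p+2)/2, so p(p+1)/2+k is strictly between consecutive triangular numbers. So xy^2z ∉ L.
This is a contradiction; hence L is not regular.

0^{p(p+1)/2+k}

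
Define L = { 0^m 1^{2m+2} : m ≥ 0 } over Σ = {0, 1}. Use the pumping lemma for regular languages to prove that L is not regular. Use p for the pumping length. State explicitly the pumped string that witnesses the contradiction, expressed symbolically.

Assume L is regular; let p be its pumping constant.
Choose w = 0^p 1^{2p+2}, which is in L with |w| = 3p+2 ≥ p.
The pumping lemma gives a decomposition w = xyz where |xy| ≤ p and |y| > 0.
Since the first p symbols of w are all 0's and |xy| ≤ p, y lies entirely in the leading 0-block: y = 0^k for some k with 1 ≤ k ≤ p.
Pump with i = 2: xy^2z = 0^{p+k} 1^{2p+2}. For this to lie in L we would need 2p+2 = 2(p+k)+2, which forces k = 0. But k ≥ 1, so xy^2z ∉ L.
This is a contradiction; hence L is not regular.

0^{p+k} 1^{2p+2}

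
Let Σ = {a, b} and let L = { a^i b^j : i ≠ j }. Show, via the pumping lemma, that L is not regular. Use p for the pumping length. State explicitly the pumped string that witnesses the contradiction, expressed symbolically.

Toward a contradiction, assume L is regular with pumping length p.
Choose w = a^p b^{p+p!}. Since p ≠ p+p!, w ∈ L; and |w| ≥ p.
Write w = xyz as guaranteed by the lemma, with |xy| ≤ p and y is nonempty.
Because |xy| ≤ p and w begins with p copies of a, we have y = a^k with 1 ≤ k ≤ p.
Since 1 ≤ k ≤ p, k divides p!; set t = 1 + p!/k. Then xy^t z has p + (p!/k)·k = p + p! copies of a. Now the a-count equals the b-count, so i ≠ j fails. So xy^t z = a^{p+p!} b^{p+p!} ∉ L.
This contradicts the pumping lemma, so L is not regular.

a^{p+p!} b^{p+p!}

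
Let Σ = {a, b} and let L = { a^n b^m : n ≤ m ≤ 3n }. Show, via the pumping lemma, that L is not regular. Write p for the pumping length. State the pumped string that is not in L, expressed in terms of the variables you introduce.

a^{p+k} b^p

Toward a contradiction, assume L is regular with pumping length p.
Take w = a^p b^p ∈ L (since p ≤ p ≤ 3p), with |w| = 2p ≥ p.
Write w = xyz as guaranteed by the lemma, with |xy| ≤ p and |y| > 0.
Since the first p symbols of w are all a's and |xy| ≤ p, y lies entirely in the leading a-block: y = a^k for some k with 1 ≤ k ≤ p.
Pump with i = 2: xy^2z = a^{p+k} b^p. Now n = p+k > p = m, so the condition n ≤ m fails. Thus xy^2z ∉ L.
This is a contradiction; hence L is not regular.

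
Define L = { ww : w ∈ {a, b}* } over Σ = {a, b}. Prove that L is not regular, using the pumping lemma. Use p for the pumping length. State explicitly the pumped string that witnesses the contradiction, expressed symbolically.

Assume L is regular. Let p be the pumping length given by the pumping lemma.
Take w = a^p b^p a^p b^p = uu where u = a^pb^p; then w ∈ L and |w| = 4p ≥ p.
By the pumping lemma, w = xyz with |xy| ≤ p and |y| > 0.
Since the first p symbols of w are all a's and |xy| ≤ p, y lies entirely in the leading a-block: y = a^k for some k with 1 ≤ k ≤ p.
Pump with i = 2: xy^2z = a^{p+k} b^p a^p b^p, of length 4p+k. Suppose this equals vv. The string starts with a and ends with b, so v does too; thus the boundary between the two copies of v is a b→a transition. There is exactly one such transition, at position 2p+k, so |v| = 2p+k and |vv| = 4p+2k ≠ 4p+k since k ≥ 1. So xy^2z ∉ L.
Contradiction. Therefore L is not regular.

a^{p+k} b^p a^p b^p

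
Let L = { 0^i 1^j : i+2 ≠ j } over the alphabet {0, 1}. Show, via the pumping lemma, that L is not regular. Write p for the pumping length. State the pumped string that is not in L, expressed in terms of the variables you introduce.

Toward a contradiction, assume L is regular with pumping length p.
Choose w = 0^p 1^{p+p!+2}. Since p ≠ (p+p!+2)-2 = p+p!, w ∈ L; and |w| ≥ p.
The pumping lemma gives a decomposition w = xyz where |xy| ≤ p and y is nonempty.
The first p characters of w are 0's, so xy (and hence y) consists only of 0's. Write y = 0^k, 1 ≤ k ≤ p.
Since 1 ≤ k ≤ p, k divides p!; set t = 1 + p!/k. Then xy^t z has p + (p!/k)·k = p + p! copies of 0. Now the 0-count is p+p! and (1-count)-2 = (p+p!+2)-2 = p+p!, so i+2 ≠ j fails. So xy^t z = 0^{p+p!} 1^{p+p!+2} ∉ L.
Contradiction. Therefore L is not regular.

0^{p+p!} 1^{p+p!+2}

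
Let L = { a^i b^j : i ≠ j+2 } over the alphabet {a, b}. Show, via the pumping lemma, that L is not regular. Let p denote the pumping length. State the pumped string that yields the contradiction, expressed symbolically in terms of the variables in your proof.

a^{p+p!} b^{p+p!-2}

Toward a contradiction, assume L is regular with pumping length p.
Choose w = a^p b^{p+p!-2}. Since p ≠ (p+p!-2)+2 = p+p!, w ∈ L; and |w| ≥ p.
Write w = xyz as guaranteed by the lemma, with |xy| ≤ p and y is nonempty.
Since the first p symbols of w are all a's and |xy| ≤ p, y lies entirely in the leading a-block: y = a^k for some k with 1 ≤ k ≤ p.
Since 1 ≤ k ≤ p, k divides p!; set t = 1 + p!/k. Then xy^t z has p + (p!/k)·k = p + p! copies of a. Now the a-count is p+p! and (b-count)+2 = (p+p!-2)+2 = p+p!, so i ≠ j+2 fails. So xy^t z = a^{p+p!} b^{p+p!-2} ∉ L.
Contradiction. Therefore L is not regular.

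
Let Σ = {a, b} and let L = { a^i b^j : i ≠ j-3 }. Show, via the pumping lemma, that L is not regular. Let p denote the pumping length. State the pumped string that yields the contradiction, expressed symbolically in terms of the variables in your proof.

a^{p+p!} b^{p+p!+3}

Assume L is regular. Let p be the pumping length given by the pumping lemma.
Choose w = a^p b^{p+p!+3}. Since p ≠ (p+p!+3)-3 = p+p!, w ∈ L; and |w| ≥ p.
Write w = xyz as guaranteed by the lemma, with |xy| ≤ p and y is nonempty.
Since the first p symbols of w are all a's and |xy| ≤ p, y lies entirely in the leading a-block: y = a^k for some k with 1 ≤ k ≤ p.
Since 1 ≤ k ≤ p, k divides p!; set t = 1 + p!/k. Then xy^t z has p + (p!/k)·k = p + p! copies of a. Now the a-count is p+p! and (b-count)-3 = (p+p!+3)-3 = p+p!, so i ≠ j-3 fails. So xy^t z = a^{p+p!} b^{p+p!+3} ∉ L.
This contradicts the pumping lemma, so L is not regular.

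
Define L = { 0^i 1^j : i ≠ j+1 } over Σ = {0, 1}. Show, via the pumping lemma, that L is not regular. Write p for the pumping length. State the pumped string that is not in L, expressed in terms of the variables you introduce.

0^{p+p!} 1^{p+p!-1}

Toward a contradiction, assume L is regular with pumping length p.
Choose w = 0^p 1^{p+p!-1}. Since p ≠ (p+p!-1)+1 = p+p!, w ∈ L; and |w| ≥ p.
Write w = xyz as guaranteed by the lemma, with |xy| ≤ p and |y| > 0.
Because |xy| ≤ p and w begins with p copies of 0, we have y = 0^k with 1 ≤ k ≤ p.
Since 1 ≤ k ≤ p, k divides p!; set t = 1 + p!/k. Then xy^t z has p + (p!/k)·k = p + p! copies of 0. Now the 0-count is p+p! and (1-count)+1 = (p+p!-1)+1 = p+p!, so i ≠ j+1 fails. So xy^t z = 0^{p+p!} 1^{p+p!-1} ∉ L.
Contradiction. Therefore L is not regular.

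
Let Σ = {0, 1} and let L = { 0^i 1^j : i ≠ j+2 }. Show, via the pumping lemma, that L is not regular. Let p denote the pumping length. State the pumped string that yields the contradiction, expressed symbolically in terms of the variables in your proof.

Assume L is regular; let p be its pumping constant.
Choose w = 0^p 1^{p+p!-2}. Since p ≠ (p+p!-2)+2 = p+p!, w ∈ L; and |w| ≥ p.
Write w = xyz as guaranteed by the lemma, with |xy| ≤ p and y is nonempty.
The first p characters of w are 0's, so xy (and hence y) consists only of 0's. Write y = 0^k, 1 ≤ k ≤ p.
Since 1 ≤ k ≤ p, k divides p!; set t = 1 + p!/k. Then xy^t z has p + (p!/k)·k = p + p! copies of 0. Now the 0-count is p+p! and (1-count)+2 = (p+p!-2)+2 = p+p!, so i ≠ j+2 fails. So xy^t z = 0^{p+p!} 1^{p+p!-2} ∉ L.
Contradiction. Therefore L is not regular.

0^{p+p!} 1^{p+p!-2}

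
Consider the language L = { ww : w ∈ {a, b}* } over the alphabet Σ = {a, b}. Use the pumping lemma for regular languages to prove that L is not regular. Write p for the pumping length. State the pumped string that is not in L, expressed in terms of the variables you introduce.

a^{p+k} b^p a^p b^p

Assume L is regular. Let p be the pumping length given by the pumping lemma.
Take w = a^p b^p a^p b^p = uu where u = a^pb^p; then w ∈ L and |w| = 4p ≥ p.
By the pumping lemma, w = xyz with |xy| ≤ p and |y| ≥ 1.
Because |xy| ≤ p and w begins with p copies of a, we have y = a^k with 1 ≤ k ≤ p.
Pump with i = 2: xy^2z = a^{p+k} b^p a^p b^p, of length 4p+k. Suppose this equals vv. The string starts with a and ends with b, so v does too; thus the boundary between the two copies of v is a b→a transition. There is exactly one such transition, at position 2p+k, so |v| = 2p+k and |vv| = 4p+2k ≠ 4p+k since k ≥ 1. So xy^2z ∉ L.
This is a contradiction; hence L is not regular.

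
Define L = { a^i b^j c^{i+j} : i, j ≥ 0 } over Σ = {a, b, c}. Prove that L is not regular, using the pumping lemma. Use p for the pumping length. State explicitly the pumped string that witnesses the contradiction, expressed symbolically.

Assume L is regular. Let p be the pumping length given by the pumping lemma.
Take w = a^p b^p c^{2p} ∈ L (with i=j=p, i+j=2p), |w| = 4p ≥ p.
The pumping lemma gives a decomposition w = xyz where |xy| ≤ p and |y| > 0.
Since the first p symbols of w are all a's and |xy| ≤ p, y lies entirely in the leading a-block: y = a^k for some k with 1 ≤ k ≤ p.
Consider xy^2z = a^{p+k} b^p c^{2p}. Now the a- and b-counts sum to 2p+k, but the c-count is 2p ≠ 2p+k. So xy^2z ∉ L.
This contradicts the pumping lemma, so L is not regular.

a^{p+k} b^p c^{2p}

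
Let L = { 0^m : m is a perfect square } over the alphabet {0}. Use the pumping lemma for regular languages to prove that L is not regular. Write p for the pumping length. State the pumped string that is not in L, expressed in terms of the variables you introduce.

0^{p²+k}

Toward a contradiction, assume L is regular with pumping length p.
Take w = 0^{p²} ∈ L with |w| = p² ≥ p.
Write w = xyz as guaranteed by the lemma, with |xy| ≤ p and y is nonempty.
Then y = 0^k for some k with 1 ≤ k ≤ p.
Pump with i = 2: xy^2z = 0^{p²+k}. Since 1 ≤ k ≤ p, p² < p²+k ≤ p²+p < (p+1)², so p²+k lies strictly between consecutive squares and is not a perfect square. So xy^2z ∉ L.
Contradiction. Therefore L is not regular.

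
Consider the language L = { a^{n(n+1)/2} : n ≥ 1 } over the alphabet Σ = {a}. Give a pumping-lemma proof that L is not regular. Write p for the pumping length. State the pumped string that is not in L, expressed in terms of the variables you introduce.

a^{p(p+1)/2+k}

Suppose for contradiction that L is regular, and let p be the pumping length.
Take w = a^{p(p+1)/2} ∈ L with |w| = p(p+1)/2 ≥ p.
By the pumping lemma, w = xyz with |xy| ≤ p and |y| > 0.
Then y = a^k for some k with 1 ≤ k ≤ p.
Pump with i = 2: xy^2z = a^{p(p+1)/2+k}. Since 1 ≤ k ≤ p, p(p+1)/2 < p(p+1)/2+k ≤ p(p+1)/2+p < (p+1)(p+2)/2, so p(p+1)/2+k is strictly between consecutive triangular numbers. So xy^2z ∉ L.
This is a contradiction; hence L is not regular.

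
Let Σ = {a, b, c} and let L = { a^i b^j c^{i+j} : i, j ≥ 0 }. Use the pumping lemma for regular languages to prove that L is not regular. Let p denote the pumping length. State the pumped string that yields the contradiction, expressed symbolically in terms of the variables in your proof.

a^{p+k} b^p c^{2p}

Suppose for contradiction that L is regular, and let p be the pumping length.
Take w = a^p b^p c^{2p} ∈ L (with i=j=p, i+j=2p), |w| = 4p ≥ p.
By the pumping lemma, w = xyz with |xy| ≤ p and y is nonempty.
Since the first p symbols of w are all a's and |xy| ≤ p, y lies entirely in the leading a-block: y = a^k for some k with 1 ≤ k ≤ p.
Consider xy^2z = a^{p+k} b^p c^{2p}. Now the a- and b-counts sum to 2p+k, but the c-count is 2p ≠ 2p+k. So xy^2z ∉ L.
This contradicts the pumping lemma, so L is not regular.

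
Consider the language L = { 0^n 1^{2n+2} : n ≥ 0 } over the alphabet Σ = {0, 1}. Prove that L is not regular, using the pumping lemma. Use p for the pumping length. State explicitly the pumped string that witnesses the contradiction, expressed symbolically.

0^{p+k} 1^{2p+2}

Assume L is regular; let p be its pumping constant.
Let w = 0^p 1^{2p+2} ∈ L; note |w| = 3p+2 ≥ p.
Write w = xyz as guaranteed by the lemma, with |xy| ≤ p and |y| > 0.
Since the first p symbols of w are all 0's and |xy| ≤ p, y lies entirely in the leading 0-block: y = 0^k for some k with 1 ≤ k ≤ p.
Pump with i = 2: xy^2z = 0^{p+k} 1^{2p+2}. For this to lie in L we would need 2p+2 = 2(p+k)+2, which forces k = 0. But k ≥ 1, so xy^2z ∉ L.
Contradiction. Therefore L is not regular.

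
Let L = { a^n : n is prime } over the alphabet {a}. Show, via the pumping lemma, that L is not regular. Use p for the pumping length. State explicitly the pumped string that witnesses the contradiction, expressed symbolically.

Assume L is regular; let p be its pumping constant.
Let q be a prime with q ≥ p+2 (infinitely many primes exist), and take w = a^q ∈ L with |w| = q ≥ p.
The pumping lemma gives a decomposition w = xyz where |xy| ≤ p and |y| > 0.
Then y = a^k for some k with 1 ≤ k ≤ p.
Since 1 ≤ k ≤ p, |xz| = q-k. Pump with i = q+1: |xy^{q+1}z| = (q-k)+(q+1)k = q+qk = q(1+k), which is composite (both factors ≥ 2). So xy^{q+1}z = a^{q(1+k)} ∉ L.
This is a contradiction; hence L is not regular.

a^{q(1+k)}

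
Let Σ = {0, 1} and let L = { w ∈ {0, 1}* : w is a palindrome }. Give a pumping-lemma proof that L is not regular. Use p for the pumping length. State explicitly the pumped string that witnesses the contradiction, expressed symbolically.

0^{p+k} 1 0^p

Assume L is regular; let p be its pumping constant.
Take w = 0^p 1 0^p, a palindrome of length 2p+1 ≥ p.
Write w = xyz as guaranteed by the lemma, with |xy| ≤ p and |y| > 0.
Since the first p symbols of w are all 0's and |xy| ≤ p, y lies entirely in the leading 0-block: y = 0^k for some k with 1 ≤ k ≤ p.
Pump with i = 2: xy^2z = 0^{p+k} 1 0^p. Its reverse is 0^p 1 0^{p+k}, which differs from xy^2z since k ≥ 1. So xy^2z is not a palindrome and xy^2z ∉ L.
Contradiction. Therefore L is not regular.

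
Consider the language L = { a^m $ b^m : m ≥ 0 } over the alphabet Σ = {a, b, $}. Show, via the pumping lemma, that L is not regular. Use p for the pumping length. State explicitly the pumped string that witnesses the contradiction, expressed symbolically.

a^{p+k} $ b^p

Assume L is regular; let p be its pumping constant.
Take w = a^p $ b^p ∈ L with |w| = 2p+1 ≥ p.
The pumping lemma gives a decomposition w = xyz where |xy| ≤ p and y is nonempty.
The first p characters of w are a's, so xy (and hence y) consists only of a's. Write y = a^k, 1 ≤ k ≤ p.
Pump with i = 2: xy^2z = a^{p+k} $ b^p, which would require p+k = p. But k ≥ 1, so xy^2z ∉ L.
This is a contradiction; hence L is not regular.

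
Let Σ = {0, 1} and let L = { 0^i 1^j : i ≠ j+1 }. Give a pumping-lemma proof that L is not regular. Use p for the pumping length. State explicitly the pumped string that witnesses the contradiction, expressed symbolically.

0^{p+p!} 1^{p+p!-1}

Assume L is regular; let p be its pumping constant.
Choose w = 0^p 1^{p+p!-1}. Since p ≠ (p+p!-1)+1 = p+p!, w ∈ L; and |w| ≥ p.
Write w = xyz as guaranteed by the lemma, with |xy| ≤ p and |y| ≥ 1.
Since the first p symbols of w are all 0's and |xy| ≤ p, y lies entirely in the leading 0-block: y = 0^k for some k with 1 ≤ k ≤ p.
Since 1 ≤ k ≤ p, k divides p!; set t = 1 + p!/k. Then xy^t z has p + (p!/k)·k = p + p! copies of 0. Now the 0-count is p+p! and (1-count)+1 = (p+p!-1)+1 = p+p!, so i ≠ j+1 fails. So xy^t z = 0^{p+p!} 1^{p+p!-1} ∉ L.
This is a contradiction; hence L is not regular.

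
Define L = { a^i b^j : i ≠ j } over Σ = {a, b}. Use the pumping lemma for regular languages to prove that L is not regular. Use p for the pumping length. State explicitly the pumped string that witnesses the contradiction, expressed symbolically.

a^{p+p!} b^{p+p!}

Suppose for contradiction that L is regular, and let p be the pumping length.
Choose w = a^p b^{p+p!}. Since p ≠ p+p!, w ∈ L; and |w| ≥ p.
Write w = xyz as guaranteed by the lemma, with |xy| ≤ p and |y| > 0.
Because |xy| ≤ p and w begins with p copies of a, we have y = a^k with 1 ≤ k ≤ p.
Since 1 ≤ k ≤ p, k divides p!; set t = 1 + p!/k. Then xy^t z has p + (p!/k)·k = p + p! copies of a. Now the a-count equals the b-count, so i ≠ j fails. So xy^t z = a^{p+p!} b^{p+p!} ∉ L.
This is a contradiction; hence L is not regular.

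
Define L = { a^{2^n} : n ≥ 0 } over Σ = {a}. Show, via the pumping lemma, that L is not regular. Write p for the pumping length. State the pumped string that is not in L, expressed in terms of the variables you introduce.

a^{2^p+k}

Assume L is regular. Let p be the pumping length given by the pumping lemma.
Take w = a^{2^p} ∈ L with |w| = 2^p ≥ p.
By the pumping lemma, w = xyz with |xy| ≤ p and y is nonempty.
Then y = a^k for some k with 1 ≤ k ≤ p.
Pump with i = 2: xy^2z = a^{2^p+k}. Since 1 ≤ k ≤ p < 2^p, we have 2^p < 2^p+k < 2^{p+1}, so 2^p+k is not a power of 2. So xy^2z ∉ L.
This is a contradiction; hence L is not regular.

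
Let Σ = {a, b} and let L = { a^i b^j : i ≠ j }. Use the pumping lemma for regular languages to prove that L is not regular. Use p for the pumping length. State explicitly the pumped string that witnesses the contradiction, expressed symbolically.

Suppose for contradiction that L is regular, and let p be the pumping length.
Choose w = a^p b^{p+p!}. Since p ≠ p+p!, w ∈ L; and |w| ≥ p.
By the pumping lemma, w = xyz with |xy| ≤ p and |y| ≥ 1.
Because |xy| ≤ p and w begins with p copies of a, we have y = a^k with 1 ≤ k ≤ p.
Since 1 ≤ k ≤ p, k divides p!; set t = 1 + p!/k. Then xy^t z has p + (p!/k)·k = p + p! copies of a. Now the a-count equals the b-count, so i ≠ j fails. So xy^t z = a^{p+p!} b^{p+p!} ∉ L.
This is a contradiction; hence L is not regular.

a^{p+p!} b^{p+p!}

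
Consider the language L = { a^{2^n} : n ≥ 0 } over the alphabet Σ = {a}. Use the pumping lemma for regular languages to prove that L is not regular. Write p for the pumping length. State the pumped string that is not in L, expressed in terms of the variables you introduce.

Assume L is regular. Let p be the pumping length given by the pumping lemma.
Take w = a^{2^p} ∈ L with |w| = 2^p ≥ p.
Write w = xyz as guaranteed by the lemma, with |xy| ≤ p and y is nonempty.
Then y = a^k for some k with 1 ≤ k ≤ p.
Pump with i = 2: xy^2z = a^{2^p+k}. Since 1 ≤ k ≤ p < 2^p, we have 2^p < 2^p+k < 2^{p+1}, so 2^p+k is not a power of 2. So xy^2z ∉ L.
Contradiction. Therefore L is not regular.

a^{2^p+k}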